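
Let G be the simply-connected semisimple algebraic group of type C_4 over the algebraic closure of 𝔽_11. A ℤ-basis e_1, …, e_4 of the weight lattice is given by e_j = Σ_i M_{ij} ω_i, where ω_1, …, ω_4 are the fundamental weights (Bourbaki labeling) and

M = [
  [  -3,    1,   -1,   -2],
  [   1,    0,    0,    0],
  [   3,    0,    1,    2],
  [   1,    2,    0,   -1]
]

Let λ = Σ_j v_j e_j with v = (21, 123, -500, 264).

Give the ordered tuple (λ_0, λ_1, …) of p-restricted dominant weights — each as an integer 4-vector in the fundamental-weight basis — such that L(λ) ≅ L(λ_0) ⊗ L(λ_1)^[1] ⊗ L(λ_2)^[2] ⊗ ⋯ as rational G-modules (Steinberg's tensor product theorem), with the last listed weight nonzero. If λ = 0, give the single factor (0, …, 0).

((10, 10, 3, 3), (2, 1, 8, 0))

Converting to the ω-basis (c_i = row i of M dotted with v = (21, 123, -500, 264)):
  c_1 = (-3)·(21) + (1)·(123) + (-1)·(-500) + (-2)·(264) = 32
  c_2 = (1)·(21) + (0)·(123) + (0)·(-500) + (0)·(264) = 21
  c_3 = (3)·(21) + (0)·(123) + (1)·(-500) + (2)·(264) = 91
  c_4 = (1)·(21) + (2)·(123) + (0)·(-500) + (-1)·(264) = 3
p = 11; digits c_i = Σ_j d_{ij}·11^j, 0 ≤ d_{ij} < 11:
  c_1 = 32 = 10·11^0 + 2·11^1
  c_2 = 21 = 10·11^0 + 1·11^1
  c_3 = 91 = 3·11^0 + 8·11^1
  c_4 = 3 = 3·11^0
Factor λ_0 = (10, 10, 3, 3)
Factor λ_1 = (2, 1, 8, 0)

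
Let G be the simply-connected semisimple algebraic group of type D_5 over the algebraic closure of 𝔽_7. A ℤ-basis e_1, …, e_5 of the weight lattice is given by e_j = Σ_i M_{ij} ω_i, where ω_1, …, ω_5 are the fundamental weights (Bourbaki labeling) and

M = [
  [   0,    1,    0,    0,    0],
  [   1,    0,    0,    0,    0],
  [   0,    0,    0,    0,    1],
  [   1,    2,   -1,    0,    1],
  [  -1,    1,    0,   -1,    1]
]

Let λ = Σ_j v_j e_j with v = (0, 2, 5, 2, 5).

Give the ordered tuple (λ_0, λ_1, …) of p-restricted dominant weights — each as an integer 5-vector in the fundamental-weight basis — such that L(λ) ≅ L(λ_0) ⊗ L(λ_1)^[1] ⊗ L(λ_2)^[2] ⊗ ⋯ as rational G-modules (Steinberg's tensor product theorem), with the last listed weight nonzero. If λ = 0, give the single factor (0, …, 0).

((2, 0, 5, 4, 5),)

Compute c_i = Σ_j M_{ij} v_j with v = (0, 2, 5, 2, 5):
  c_1 = 0·0 + 1·2 + 0·5 + 0·2 + 0·5 = 2
  c_2 = 1·0 + 0·2 + 0·5 + 0·2 + 0·5 = 0
  c_3 = 0·0 + 0·2 + 0·5 + 0·2 + 1·5 = 5
  c_4 = 1·0 + 2·2 + (-1)·(5) + 0·2 + 1·5 = 4
  c_5 = (-1)·(0) + 1·2 + 0·5 + (-1)·(2) + 1·5 = 5
Expand coordinatewise in base 7:
  c_1 = 2 = 2·7^0
  c_2 = 0
  c_3 = 5 = 5·7^0
  c_4 = 4 = 4·7^0
  c_5 = 5 = 5·7^0
λ_0 = (2, 0, 5, 4, 5)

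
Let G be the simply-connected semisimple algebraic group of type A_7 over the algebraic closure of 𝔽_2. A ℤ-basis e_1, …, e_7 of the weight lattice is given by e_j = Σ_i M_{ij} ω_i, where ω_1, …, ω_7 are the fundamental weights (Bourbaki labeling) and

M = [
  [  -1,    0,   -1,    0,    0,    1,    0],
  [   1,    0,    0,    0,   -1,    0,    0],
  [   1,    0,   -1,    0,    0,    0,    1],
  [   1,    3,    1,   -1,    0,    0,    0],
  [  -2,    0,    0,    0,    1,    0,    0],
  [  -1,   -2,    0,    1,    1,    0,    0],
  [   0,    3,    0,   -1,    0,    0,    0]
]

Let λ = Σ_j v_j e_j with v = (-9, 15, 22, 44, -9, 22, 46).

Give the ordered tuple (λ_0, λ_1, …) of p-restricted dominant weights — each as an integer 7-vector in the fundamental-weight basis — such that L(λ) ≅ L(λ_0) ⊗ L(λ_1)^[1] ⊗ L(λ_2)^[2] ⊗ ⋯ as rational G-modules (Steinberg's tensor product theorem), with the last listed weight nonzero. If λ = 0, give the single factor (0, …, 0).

((1, 0, 1, 0, 1, 0, 1), (0, 0, 1, 1, 0, 1, 0), (0, 0, 1, 1, 0, 1, 0), (1, 0, 1, 1, 1, 1, 0))

Change of basis e → ω: c = M·v where v = (-9, 15, 22, 44, -9, 22, 46):
  c_1 = (-1)·(-9) + 0·15 + (-1)·(22) + 0·44 + (0)·(-9) + 1·22 + 0·46 = 9
  c_2 = (1)·(-9) + 0·15 + 0·22 + 0·44 + (-1)·(-9) + 0·22 + 0·46 = 0
  c_3 = (1)·(-9) + 0·15 + (-1)·(22) + 0·44 + (0)·(-9) + 0·22 + 1·46 = 15
  c_4 = (1)·(-9) + 3·15 + 1·22 + (-1)·(44) + (0)·(-9) + 0·22 + 0·46 = 14
  c_5 = (-2)·(-9) + 0·15 + 0·22 + 0·44 + (1)·(-9) + 0·22 + 0·46 = 9
  c_6 = (-1)·(-9) + (-2)·(15) + 0·22 + 1·44 + (1)·(-9) + 0·22 + 0·46 = 14
  c_7 = (0)·(-9) + 3·15 + 0·22 + (-1)·(44) + (0)·(-9) + 0·22 + 0·46 = 1
Expand coordinatewise in base 2:
  c_1 = 9 = 1·2^0 + 0·2^1 + 0·2^2 + 1·2^3
  c_2 = 0
  c_3 = 15 = 1·2^0 + 1·2^1 + 1·2^2 + 1·2^3
  c_4 = 14 = 0·2^0 + 1·2^1 + 1·2^2 + 1·2^3
  c_5 = 9 = 1·2^0 + 0·2^1 + 0·2^2 + 1·2^3
  c_6 = 14 = 0·2^0 + 1·2^1 + 1·2^2 + 1·2^3
  c_7 = 1 = 1·2^0
λ_0 = (1, 0, 1, 0, 1, 0, 1)
λ_1 = (0, 0, 1, 1, 0, 1, 0)
λ_2 = (0, 0, 1, 1, 0, 1, 0)
λ_3 = (1, 0, 1, 1, 1, 1, 0)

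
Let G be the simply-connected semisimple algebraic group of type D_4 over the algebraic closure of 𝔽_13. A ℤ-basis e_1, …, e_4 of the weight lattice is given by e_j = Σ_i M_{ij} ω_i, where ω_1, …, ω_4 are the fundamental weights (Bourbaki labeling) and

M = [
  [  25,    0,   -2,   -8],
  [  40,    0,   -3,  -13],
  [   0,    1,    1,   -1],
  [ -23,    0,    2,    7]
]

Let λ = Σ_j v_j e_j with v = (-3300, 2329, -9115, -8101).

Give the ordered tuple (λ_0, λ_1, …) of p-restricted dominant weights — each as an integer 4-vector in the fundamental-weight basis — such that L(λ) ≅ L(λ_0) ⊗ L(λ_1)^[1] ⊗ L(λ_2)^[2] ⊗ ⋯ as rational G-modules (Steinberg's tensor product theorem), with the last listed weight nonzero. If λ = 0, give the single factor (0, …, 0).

((5, 8, 2, 1), (2, 11, 10, 9), (3, 3, 7, 5))

Compute c_i = Σ_j M_{ij} v_j with v = (-3300, 2329, -9115, -8101):
  c_1 = (25)·(-3300) + 0·2329 + (-2)·(-9115) + (-8)·(-8101) = 538
  c_2 = (40)·(-3300) + 0·2329 + (-3)·(-9115) + (-13)·(-8101) = 658
  c_3 = (0)·(-3300) + 1·2329 + (1)·(-9115) + (-1)·(-8101) = 1315
  c_4 = (-23)·(-3300) + 0·2329 + (2)·(-9115) + (7)·(-8101) = 963
Base-13 expansion of each c_i:
  c_1 = 538 = 5·13^0 + 2·13^1 + 3·13^2
  c_2 = 658 = 8·13^0 + 11·13^1 + 3·13^2
  c_3 = 1315 = 2·13^0 + 10·13^1 + 7·13^2
  c_4 = 963 = 1·13^0 + 9·13^1 + 5·13^2
λ_0 = (5, 8, 2, 1)
λ_1 = (2, 11, 10, 9)
λ_2 = (3, 3, 7, 5)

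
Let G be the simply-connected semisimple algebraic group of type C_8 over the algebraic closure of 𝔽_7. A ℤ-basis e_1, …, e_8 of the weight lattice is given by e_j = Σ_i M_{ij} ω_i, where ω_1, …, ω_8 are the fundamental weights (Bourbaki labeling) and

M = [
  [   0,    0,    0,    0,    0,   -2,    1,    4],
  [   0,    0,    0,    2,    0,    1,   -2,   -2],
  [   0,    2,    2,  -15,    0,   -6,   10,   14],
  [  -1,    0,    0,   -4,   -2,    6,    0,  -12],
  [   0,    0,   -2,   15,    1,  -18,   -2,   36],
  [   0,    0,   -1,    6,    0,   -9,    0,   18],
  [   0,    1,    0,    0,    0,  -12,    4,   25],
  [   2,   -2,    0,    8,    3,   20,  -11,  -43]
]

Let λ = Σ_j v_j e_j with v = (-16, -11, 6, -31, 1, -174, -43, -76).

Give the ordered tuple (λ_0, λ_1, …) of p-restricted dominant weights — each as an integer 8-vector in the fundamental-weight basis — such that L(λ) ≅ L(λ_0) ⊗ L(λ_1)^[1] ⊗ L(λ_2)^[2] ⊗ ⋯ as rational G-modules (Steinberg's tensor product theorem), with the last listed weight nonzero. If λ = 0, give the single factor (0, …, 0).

Change of basis e → ω: c = M·v where v = (-16, -11, 6, -31, 1, -174, -43, -76):
  c_1 = (0)·(-16) + (0)·(-11) + (0)·(6) + (0)·(-31) + (0)·(1) + (-2)·(-174) + (1)·(-43) + (4)·(-76) = 1
  c_2 = (0)·(-16) + (0)·(-11) + (0)·(6) + (2)·(-31) + (0)·(1) + (1)·(-174) + (-2)·(-43) + (-2)·(-76) = 2
  c_3 = (0)·(-16) + (2)·(-11) + (2)·(6) + (-15)·(-31) + (0)·(1) + (-6)·(-174) + (10)·(-43) + (14)·(-76) = 5
  c_4 = (-1)·(-16) + (0)·(-11) + (0)·(6) + (-4)·(-31) + (-2)·(1) + (6)·(-174) + (0)·(-43) + (-12)·(-76) = 6
  c_5 = (0)·(-16) + (0)·(-11) + (-2)·(6) + (15)·(-31) + (1)·(1) + (-18)·(-174) + (-2)·(-43) + (36)·(-76) = 6
  c_6 = (0)·(-16) + (0)·(-11) + (-1)·(6) + (6)·(-31) + (0)·(1) + (-9)·(-174) + (0)·(-43) + (18)·(-76) = 6
  c_7 = (0)·(-16) + (1)·(-11) + (0)·(6) + (0)·(-31) + (0)·(1) + (-12)·(-174) + (4)·(-43) + (25)·(-76) = 5
  c_8 = (2)·(-16) + (-2)·(-11) + (0)·(6) + (8)·(-31) + (3)·(1) + (20)·(-174) + (-11)·(-43) + (-43)·(-76) = 6
Base-7 expansion of each c_i:
  c_1 = 1 = 1·7^0
  c_2 = 2 = 2·7^0
  c_3 = 5 = 5·7^0
  c_4 = 6 = 6·7^0
  c_5 = 6 = 6·7^0
  c_6 = 6 = 6·7^0
  c_7 = 5 = 5·7^0
  c_8 = 6 = 6·7^0
Factor λ_0 = (1, 2, 5, 6, 6, 6, 5, 6)

((1, 2, 5, 6, 6, 6, 5, 6),)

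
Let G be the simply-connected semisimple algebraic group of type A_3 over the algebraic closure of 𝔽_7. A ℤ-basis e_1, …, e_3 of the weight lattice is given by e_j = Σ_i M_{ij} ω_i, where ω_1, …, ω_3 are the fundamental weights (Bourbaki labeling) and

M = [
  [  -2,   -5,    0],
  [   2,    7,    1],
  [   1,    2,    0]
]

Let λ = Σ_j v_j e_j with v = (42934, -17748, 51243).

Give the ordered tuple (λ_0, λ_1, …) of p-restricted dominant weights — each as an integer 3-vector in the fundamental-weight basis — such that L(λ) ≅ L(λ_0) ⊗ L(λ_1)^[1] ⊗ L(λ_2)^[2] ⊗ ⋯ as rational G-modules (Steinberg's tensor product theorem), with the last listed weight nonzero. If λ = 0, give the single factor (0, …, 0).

Converting to the ω-basis (c_i = row i of M dotted with v = (42934, -17748, 51243)):
  c_1 = (-2)·(42934) + (-5)·(-17748) + 0·51243 = 2872
  c_2 = 2·42934 + (7)·(-17748) + 1·51243 = 12875
  c_3 = 1·42934 + (2)·(-17748) + 0·51243 = 7438
Expand coordinatewise in base 7:
  c_1 = 2872 = 2·7^0 + 4·7^1 + 2·7^2 + 1·7^3 + 1·7^4
  c_2 = 12875 = 2·7^0 + 5·7^1 + 3·7^2 + 2·7^3 + 5·7^4
  c_3 = 7438 = 4·7^0 + 5·7^1 + 4·7^2 + 0·7^3 + 3·7^4
p-restricted factor λ_0 = (2, 2, 4)
p-restricted factor λ_1 = (4, 5, 5)
p-restricted factor λ_2 = (2, 3, 4)
p-restricted factor λ_3 = (1, 2, 0)
p-restricted factor λ_4 = (1, 5, 3)

((2, 2, 4), (4, 5, 5), (2, 3, 4), (1, 2, 0), (1, 5, 3))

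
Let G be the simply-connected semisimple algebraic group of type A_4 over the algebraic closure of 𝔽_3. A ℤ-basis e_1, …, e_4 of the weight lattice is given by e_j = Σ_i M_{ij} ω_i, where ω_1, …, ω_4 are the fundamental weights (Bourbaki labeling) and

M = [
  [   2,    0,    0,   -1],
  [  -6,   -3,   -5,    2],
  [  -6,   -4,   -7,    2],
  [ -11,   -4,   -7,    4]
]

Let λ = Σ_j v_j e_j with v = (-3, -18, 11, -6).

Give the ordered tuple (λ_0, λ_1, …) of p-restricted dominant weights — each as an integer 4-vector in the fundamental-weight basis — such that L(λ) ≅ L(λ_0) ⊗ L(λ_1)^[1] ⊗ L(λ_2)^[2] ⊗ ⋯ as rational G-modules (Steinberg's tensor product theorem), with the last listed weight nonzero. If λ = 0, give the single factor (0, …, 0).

In the fundamental-weight basis, λ has coordinates c = M·v (v = (-3, -18, 11, -6)):
  c_1 = (2)·(-3) + (0)·(-18) + 0·11 + (-1)·(-6) = 0
  c_2 = (-6)·(-3) + (-3)·(-18) + (-5)·(11) + (2)·(-6) = 5
  c_3 = (-6)·(-3) + (-4)·(-18) + (-7)·(11) + (2)·(-6) = 1
  c_4 = (-11)·(-3) + (-4)·(-18) + (-7)·(11) + (4)·(-6) = 4
Expand coordinatewise in base 3:
  c_1 = 0
  c_2 = 5 = 2·3^0 + 1·3^1
  c_3 = 1 = 1·3^0
  c_4 = 4 = 1·3^0 + 1·3^1
p-restricted factor λ_0 = (0, 2, 1, 1)
p-restricted factor λ_1 = (0, 1, 0, 1)

((0, 2, 1, 1), (0, 1, 0, 1))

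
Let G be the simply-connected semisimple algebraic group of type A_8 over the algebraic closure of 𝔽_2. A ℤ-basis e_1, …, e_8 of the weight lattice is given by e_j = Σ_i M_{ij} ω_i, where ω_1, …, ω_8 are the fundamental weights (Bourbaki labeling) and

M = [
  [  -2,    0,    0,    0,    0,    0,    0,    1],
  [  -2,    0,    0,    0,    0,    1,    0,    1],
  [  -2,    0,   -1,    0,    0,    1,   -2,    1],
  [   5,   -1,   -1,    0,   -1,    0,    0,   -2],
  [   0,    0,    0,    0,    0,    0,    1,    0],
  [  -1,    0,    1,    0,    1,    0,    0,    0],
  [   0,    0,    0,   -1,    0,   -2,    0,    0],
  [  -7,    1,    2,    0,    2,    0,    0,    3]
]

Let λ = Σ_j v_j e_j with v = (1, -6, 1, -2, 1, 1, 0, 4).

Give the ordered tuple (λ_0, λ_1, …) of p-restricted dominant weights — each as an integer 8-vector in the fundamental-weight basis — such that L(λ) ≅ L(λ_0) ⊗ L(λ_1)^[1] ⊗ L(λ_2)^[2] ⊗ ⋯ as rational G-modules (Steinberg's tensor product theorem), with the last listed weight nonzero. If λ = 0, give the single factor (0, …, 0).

Compute c_i = Σ_j M_{ij} v_j with v = (1, -6, 1, -2, 1, 1, 0, 4):
  c_1 = (-2)·(1) + (0)·(-6) + (0)·(1) + (0)·(-2) + (0)·(1) + (0)·(1) + (0)·(0) + (1)·(4) = 2
  c_2 = (-2)·(1) + (0)·(-6) + (0)·(1) + (0)·(-2) + (0)·(1) + (1)·(1) + (0)·(0) + (1)·(4) = 3
  c_3 = (-2)·(1) + (0)·(-6) + (-1)·(1) + (0)·(-2) + (0)·(1) + (1)·(1) + (-2)·(0) + (1)·(4) = 2
  c_4 = (5)·(1) + (-1)·(-6) + (-1)·(1) + (0)·(-2) + (-1)·(1) + (0)·(1) + (0)·(0) + (-2)·(4) = 1
  c_5 = (0)·(1) + (0)·(-6) + (0)·(1) + (0)·(-2) + (0)·(1) + (0)·(1) + (1)·(0) + (0)·(4) = 0
  c_6 = (-1)·(1) + (0)·(-6) + (1)·(1) + (0)·(-2) + (1)·(1) + (0)·(1) + (0)·(0) + (0)·(4) = 1
  c_7 = (0)·(1) + (0)·(-6) + (0)·(1) + (-1)·(-2) + (0)·(1) + (-2)·(1) + (0)·(0) + (0)·(4) = 0
  c_8 = (-7)·(1) + (1)·(-6) + (2)·(1) + (0)·(-2) + (2)·(1) + (0)·(1) + (0)·(0) + (3)·(4) = 3
Writing each c_i in base p = 2:
  c_1 = 2 = 0·2^0 + 1·2^1
  c_2 = 3 = 1·2^0 + 1·2^1
  c_3 = 2 = 0·2^0 + 1·2^1
  c_4 = 1 = 1·2^0
  c_5 = 0
  c_6 = 1 = 1·2^0
  c_7 = 0
  c_8 = 3 = 1·2^0 + 1·2^1
λ_0 = (0, 1, 0, 1, 0, 1, 0, 1)
λ_1 = (1, 1, 1, 0, 0, 0, 0, 1)

((0, 1, 0, 1, 0, 1, 0, 1), (1, 1, 1, 0, 0, 0, 0, 1))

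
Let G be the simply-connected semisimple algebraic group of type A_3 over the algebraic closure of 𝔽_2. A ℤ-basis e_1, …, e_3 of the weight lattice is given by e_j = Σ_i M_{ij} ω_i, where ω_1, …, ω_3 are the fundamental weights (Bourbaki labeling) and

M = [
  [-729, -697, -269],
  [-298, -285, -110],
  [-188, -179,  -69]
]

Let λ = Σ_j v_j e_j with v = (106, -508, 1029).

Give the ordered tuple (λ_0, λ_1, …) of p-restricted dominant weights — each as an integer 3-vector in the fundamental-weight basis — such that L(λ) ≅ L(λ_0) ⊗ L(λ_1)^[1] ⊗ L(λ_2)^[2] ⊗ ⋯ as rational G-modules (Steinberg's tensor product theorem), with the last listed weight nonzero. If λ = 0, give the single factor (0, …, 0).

((1, 0, 1), (0, 1, 1))

ω-coordinates c = M·v, v = (106, -508, 1029):
  c_1 = -729*106 + -697*-508 + -269*1029 = 1
  c_2 = -298*106 + -285*-508 + -110*1029 = 2
  c_3 = -188*106 + -179*-508 + -69*1029 = 3
Base-2 expansion of each c_i:
  c_1 = 1 = 1·2^0
  c_2 = 2 = 0·2^0 + 1·2^1
  c_3 = 3 = 1·2^0 + 1·2^1
Factor λ_0 = (1, 0, 1)
Factor λ_1 = (0, 1, 1)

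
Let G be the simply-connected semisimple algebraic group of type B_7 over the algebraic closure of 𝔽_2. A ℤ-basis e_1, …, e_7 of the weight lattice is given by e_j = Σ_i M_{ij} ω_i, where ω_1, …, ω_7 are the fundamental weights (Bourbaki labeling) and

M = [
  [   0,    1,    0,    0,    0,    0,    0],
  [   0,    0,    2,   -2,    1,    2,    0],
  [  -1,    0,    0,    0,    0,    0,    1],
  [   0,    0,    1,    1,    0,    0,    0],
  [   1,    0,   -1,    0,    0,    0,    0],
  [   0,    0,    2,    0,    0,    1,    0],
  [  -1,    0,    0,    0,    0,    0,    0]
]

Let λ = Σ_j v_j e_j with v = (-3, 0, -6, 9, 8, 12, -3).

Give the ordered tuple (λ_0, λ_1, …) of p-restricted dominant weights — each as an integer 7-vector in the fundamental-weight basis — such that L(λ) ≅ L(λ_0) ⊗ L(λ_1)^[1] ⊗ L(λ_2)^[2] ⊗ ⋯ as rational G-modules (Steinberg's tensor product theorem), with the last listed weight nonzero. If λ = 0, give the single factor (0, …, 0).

In the fundamental-weight basis, λ has coordinates c = M·v (v = (-3, 0, -6, 9, 8, 12, -3)):
  c_1 = 0*-3 + 1*0 + 0*-6 + 0*9 + 0*8 + 0*12 + 0*-3 = 0
  c_2 = 0*-3 + 0*0 + 2*-6 + -2*9 + 1*8 + 2*12 + 0*-3 = 2
  c_3 = -1*-3 + 0*0 + 0*-6 + 0*9 + 0*8 + 0*12 + 1*-3 = 0
  c_4 = 0*-3 + 0*0 + 1*-6 + 1*9 + 0*8 + 0*12 + 0*-3 = 3
  c_5 = 1*-3 + 0*0 + -1*-6 + 0*9 + 0*8 + 0*12 + 0*-3 = 3
  c_6 = 0*-3 + 0*0 + 2*-6 + 0*9 + 0*8 + 1*12 + 0*-3 = 0
  c_7 = -1*-3 + 0*0 + 0*-6 + 0*9 + 0*8 + 0*12 + 0*-3 = 3
Base-2 expansion of each c_i:
  c_1 = 0
  c_2 = 2 = 0·2^0 + 1·2^1
  c_3 = 0
  c_4 = 3 = 1·2^0 + 1·2^1
  c_5 = 3 = 1·2^0 + 1·2^1
  c_6 = 0
  c_7 = 3 = 1·2^0 + 1·2^1
p-restricted factor λ_0 = (0, 0, 0, 1, 1, 0, 1)
p-restricted factor λ_1 = (0, 1, 0, 1, 1, 0, 1)

((0, 0, 0, 1, 1, 0, 1), (0, 1, 0, 1, 1, 0, 1))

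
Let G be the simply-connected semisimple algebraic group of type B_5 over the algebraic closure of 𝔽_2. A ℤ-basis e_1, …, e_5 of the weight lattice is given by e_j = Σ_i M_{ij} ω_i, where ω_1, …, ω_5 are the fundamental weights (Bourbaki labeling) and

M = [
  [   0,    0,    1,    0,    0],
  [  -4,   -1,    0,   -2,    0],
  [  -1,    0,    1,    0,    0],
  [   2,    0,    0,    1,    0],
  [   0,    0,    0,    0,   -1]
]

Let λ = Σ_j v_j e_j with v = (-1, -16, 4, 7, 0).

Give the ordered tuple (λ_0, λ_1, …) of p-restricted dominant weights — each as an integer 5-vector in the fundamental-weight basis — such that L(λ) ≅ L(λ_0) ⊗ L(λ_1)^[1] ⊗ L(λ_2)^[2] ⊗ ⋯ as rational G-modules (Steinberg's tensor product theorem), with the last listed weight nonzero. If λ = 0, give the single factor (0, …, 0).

Converting to the ω-basis (c_i = row i of M dotted with v = (-1, -16, 4, 7, 0)):
  c_1 = (0)·(-1) + (0)·(-16) + (1)·(4) + (0)·(7) + (0)·(0) = 4
  c_2 = (-4)·(-1) + (-1)·(-16) + (0)·(4) + (-2)·(7) + (0)·(0) = 6
  c_3 = (-1)·(-1) + (0)·(-16) + (1)·(4) + (0)·(7) + (0)·(0) = 5
  c_4 = (2)·(-1) + (0)·(-16) + (0)·(4) + (1)·(7) + (0)·(0) = 5
  c_5 = (0)·(-1) + (0)·(-16) + (0)·(4) + (0)·(7) + (-1)·(0) = 0
Base-2 expansion of each c_i:
  c_1 = 4 = 0·2^0 + 0·2^1 + 1·2^2
  c_2 = 6 = 0·2^0 + 1·2^1 + 1·2^2
  c_3 = 5 = 1·2^0 + 0·2^1 + 1·2^2
  c_4 = 5 = 1·2^0 + 0·2^1 + 1·2^2
  c_5 = 0
Factor λ_0 = (0, 0, 1, 1, 0)
Factor λ_1 = (0, 1, 0, 0, 0)
Factor λ_2 = (1, 1, 1, 1, 0)

((0, 0, 1, 1, 0), (0, 1, 0, 0, 0), (1, 1, 1, 1, 0))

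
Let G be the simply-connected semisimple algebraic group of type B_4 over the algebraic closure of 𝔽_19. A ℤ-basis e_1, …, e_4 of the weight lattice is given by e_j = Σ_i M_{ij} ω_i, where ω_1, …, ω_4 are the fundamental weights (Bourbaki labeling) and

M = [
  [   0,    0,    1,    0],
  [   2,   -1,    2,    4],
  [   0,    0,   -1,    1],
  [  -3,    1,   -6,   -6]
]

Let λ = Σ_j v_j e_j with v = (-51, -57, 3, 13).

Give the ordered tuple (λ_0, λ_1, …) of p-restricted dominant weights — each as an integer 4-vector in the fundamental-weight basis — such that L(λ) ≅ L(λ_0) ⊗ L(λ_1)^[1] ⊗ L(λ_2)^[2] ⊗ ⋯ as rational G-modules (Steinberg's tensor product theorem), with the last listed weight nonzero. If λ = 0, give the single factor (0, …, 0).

ω-coordinates c = M·v, v = (-51, -57, 3, 13):
  c_1 = (0)·(-51) + (0)·(-57) + 1·3 + 0·13 = 3
  c_2 = (2)·(-51) + (-1)·(-57) + 2·3 + 4·13 = 13
  c_3 = (0)·(-51) + (0)·(-57) + (-1)·(3) + 1·13 = 10
  c_4 = (-3)·(-51) + (1)·(-57) + (-6)·(3) + (-6)·(13) = 0
p = 19; digits c_i = Σ_j d_{ij}·19^j, 0 ≤ d_{ij} < 19:
  c_1 = 3 = 3·19^0
  c_2 = 13 = 13·19^0
  c_3 = 10 = 10·19^0
  c_4 = 0
p-restricted factor λ_0 = (3, 13, 10, 0)

((3, 13, 10, 0),)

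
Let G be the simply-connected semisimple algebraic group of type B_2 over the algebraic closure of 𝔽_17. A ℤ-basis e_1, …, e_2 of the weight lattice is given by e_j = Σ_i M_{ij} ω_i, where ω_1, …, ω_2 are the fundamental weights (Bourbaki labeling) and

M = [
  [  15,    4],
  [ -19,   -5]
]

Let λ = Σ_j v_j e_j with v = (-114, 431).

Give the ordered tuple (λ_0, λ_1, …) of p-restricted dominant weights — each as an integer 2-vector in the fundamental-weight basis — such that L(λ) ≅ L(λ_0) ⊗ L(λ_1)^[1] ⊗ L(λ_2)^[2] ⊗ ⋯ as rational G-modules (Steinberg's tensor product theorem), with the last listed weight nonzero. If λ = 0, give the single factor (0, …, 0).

Change of basis e → ω: c = M·v where v = (-114, 431):
  c_1 = (15)·(-114) + (4)·(431) = 14
  c_2 = (-19)·(-114) + (-5)·(431) = 11
Expand coordinatewise in base 17:
  c_1 = 14 = 14·17^0
  c_2 = 11 = 11·17^0
λ_0 = (14, 11)

((14, 11),)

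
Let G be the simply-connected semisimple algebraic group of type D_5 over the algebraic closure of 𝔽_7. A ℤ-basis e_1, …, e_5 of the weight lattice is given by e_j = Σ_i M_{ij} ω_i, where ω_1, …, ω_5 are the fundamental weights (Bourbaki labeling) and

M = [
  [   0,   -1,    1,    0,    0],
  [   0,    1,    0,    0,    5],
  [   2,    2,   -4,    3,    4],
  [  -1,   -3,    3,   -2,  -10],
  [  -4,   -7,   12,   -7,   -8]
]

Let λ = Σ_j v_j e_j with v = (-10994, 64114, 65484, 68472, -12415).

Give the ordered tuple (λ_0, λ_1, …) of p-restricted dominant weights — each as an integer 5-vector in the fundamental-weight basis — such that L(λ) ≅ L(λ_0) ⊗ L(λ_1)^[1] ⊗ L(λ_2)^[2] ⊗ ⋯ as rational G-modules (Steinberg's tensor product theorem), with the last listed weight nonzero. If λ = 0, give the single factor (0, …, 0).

ω-coordinates c = M·v, v = (-10994, 64114, 65484, 68472, -12415):
  c_1 = (0)·(-10994) + (-1)·(64114) + 1·65484 + 0·68472 + (0)·(-12415) = 1370
  c_2 = (0)·(-10994) + 1·64114 + 0·65484 + 0·68472 + (5)·(-12415) = 2039
  c_3 = (2)·(-10994) + 2·64114 + (-4)·(65484) + 3·68472 + (4)·(-12415) = 60
  c_4 = (-1)·(-10994) + (-3)·(64114) + 3·65484 + (-2)·(68472) + (-10)·(-12415) = 2310
  c_5 = (-4)·(-10994) + (-7)·(64114) + 12·65484 + (-7)·(68472) + (-8)·(-12415) = 1002
Writing each c_i in base p = 7:
  c_1 = 1370 = 5·7^0 + 6·7^1 + 6·7^2 + 3·7^3
  c_2 = 2039 = 2·7^0 + 4·7^1 + 6·7^2 + 5·7^3
  c_3 = 60 = 4·7^0 + 1·7^1 + 1·7^2
  c_4 = 2310 = 0·7^0 + 1·7^1 + 5·7^2 + 6·7^3
  c_5 = 1002 = 1·7^0 + 3·7^1 + 6·7^2 + 2·7^3
Factor λ_0 = (5, 2, 4, 0, 1)
Factor λ_1 = (6, 4, 1, 1, 3)
Factor λ_2 = (6, 6, 1, 5, 6)
Factor λ_3 = (3, 5, 0, 6, 2)

((5, 2, 4, 0, 1), (6, 4, 1, 1, 3), (6, 6, 1, 5, 6), (3, 5, 0, 6, 2))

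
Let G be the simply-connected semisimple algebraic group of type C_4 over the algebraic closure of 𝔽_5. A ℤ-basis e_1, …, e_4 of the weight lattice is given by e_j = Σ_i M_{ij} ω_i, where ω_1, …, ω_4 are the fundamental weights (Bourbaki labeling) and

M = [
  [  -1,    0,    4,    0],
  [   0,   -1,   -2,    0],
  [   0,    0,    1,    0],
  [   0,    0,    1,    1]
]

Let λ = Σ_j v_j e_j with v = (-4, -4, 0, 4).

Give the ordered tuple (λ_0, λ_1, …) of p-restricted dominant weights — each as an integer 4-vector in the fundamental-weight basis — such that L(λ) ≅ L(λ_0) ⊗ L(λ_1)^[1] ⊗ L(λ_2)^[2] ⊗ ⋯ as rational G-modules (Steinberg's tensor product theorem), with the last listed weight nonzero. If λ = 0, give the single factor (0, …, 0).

((4, 4, 0, 4),)

ω-coordinates c = M·v, v = (-4, -4, 0, 4):
  c_1 = -1*-4 + 0*-4 + 4*0 + 0*4 = 4
  c_2 = 0*-4 + -1*-4 + -2*0 + 0*4 = 4
  c_3 = 0*-4 + 0*-4 + 1*0 + 0*4 = 0
  c_4 = 0*-4 + 0*-4 + 1*0 + 1*4 = 4
Expand coordinatewise in base 5:
  c_1 = 4 = 4·5^0
  c_2 = 4 = 4·5^0
  c_3 = 0
  c_4 = 4 = 4·5^0
Factor λ_0 = (4, 4, 0, 4)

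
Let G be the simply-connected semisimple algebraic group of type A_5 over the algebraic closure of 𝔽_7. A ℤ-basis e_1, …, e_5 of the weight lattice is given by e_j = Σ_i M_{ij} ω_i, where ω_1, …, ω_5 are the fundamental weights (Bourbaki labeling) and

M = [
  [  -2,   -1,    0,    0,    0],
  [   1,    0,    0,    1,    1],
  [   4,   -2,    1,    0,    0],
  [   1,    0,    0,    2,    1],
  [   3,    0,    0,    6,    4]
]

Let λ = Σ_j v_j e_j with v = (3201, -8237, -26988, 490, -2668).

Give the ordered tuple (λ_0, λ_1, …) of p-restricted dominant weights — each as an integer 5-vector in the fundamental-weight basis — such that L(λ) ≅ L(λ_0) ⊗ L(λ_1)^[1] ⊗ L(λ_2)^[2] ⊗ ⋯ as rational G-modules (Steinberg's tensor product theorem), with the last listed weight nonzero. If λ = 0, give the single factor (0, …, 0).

Converting to the ω-basis (c_i = row i of M dotted with v = (3201, -8237, -26988, 490, -2668)):
  c_1 = -2*3201 + -1*-8237 + 0*-26988 + 0*490 + 0*-2668 = 1835
  c_2 = 1*3201 + 0*-8237 + 0*-26988 + 1*490 + 1*-2668 = 1023
  c_3 = 4*3201 + -2*-8237 + 1*-26988 + 0*490 + 0*-2668 = 2290
  c_4 = 1*3201 + 0*-8237 + 0*-26988 + 2*490 + 1*-2668 = 1513
  c_5 = 3*3201 + 0*-8237 + 0*-26988 + 6*490 + 4*-2668 = 1871
Writing each c_i in base p = 7:
  c_1 = 1835 = 1·7^0 + 3·7^1 + 2·7^2 + 5·7^3
  c_2 = 1023 = 1·7^0 + 6·7^1 + 6·7^2 + 2·7^3
  c_3 = 2290 = 1·7^0 + 5·7^1 + 4·7^2 + 6·7^3
  c_4 = 1513 = 1·7^0 + 6·7^1 + 2·7^2 + 4·7^3
  c_5 = 1871 = 2·7^0 + 1·7^1 + 3·7^2 + 5·7^3
Factor λ_0 = (1, 1, 1, 1, 2)
Factor λ_1 = (3, 6, 5, 6, 1)
Factor λ_2 = (2, 6, 4, 2, 3)
Factor λ_3 = (5, 2, 6, 4, 5)

((1, 1, 1, 1, 2), (3, 6, 5, 6, 1), (2, 6, 4, 2, 3), (5, 2, 6, 4, 5))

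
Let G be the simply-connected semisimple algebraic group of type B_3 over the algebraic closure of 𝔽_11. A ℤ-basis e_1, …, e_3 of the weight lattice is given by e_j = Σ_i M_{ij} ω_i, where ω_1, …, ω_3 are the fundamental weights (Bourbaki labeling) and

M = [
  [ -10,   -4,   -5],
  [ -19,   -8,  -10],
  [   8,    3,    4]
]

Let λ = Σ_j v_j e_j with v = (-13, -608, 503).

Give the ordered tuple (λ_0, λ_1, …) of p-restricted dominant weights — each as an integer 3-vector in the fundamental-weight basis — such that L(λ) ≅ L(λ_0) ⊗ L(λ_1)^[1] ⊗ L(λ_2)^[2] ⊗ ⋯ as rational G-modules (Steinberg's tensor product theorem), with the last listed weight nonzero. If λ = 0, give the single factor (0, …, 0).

((3, 4, 7), (4, 7, 7))

ω-coordinates c = M·v, v = (-13, -608, 503):
  c_1 = (-10)·(-13) + (-4)·(-608) + (-5)·(503) = 47
  c_2 = (-19)·(-13) + (-8)·(-608) + (-10)·(503) = 81
  c_3 = (8)·(-13) + (3)·(-608) + 4·503 = 84
Expand coordinatewise in base 11:
  c_1 = 47 = 3·11^0 + 4·11^1
  c_2 = 81 = 4·11^0 + 7·11^1
  c_3 = 84 = 7·11^0 + 7·11^1
p-restricted factor λ_0 = (3, 4, 7)
p-restricted factor λ_1 = (4, 7, 7)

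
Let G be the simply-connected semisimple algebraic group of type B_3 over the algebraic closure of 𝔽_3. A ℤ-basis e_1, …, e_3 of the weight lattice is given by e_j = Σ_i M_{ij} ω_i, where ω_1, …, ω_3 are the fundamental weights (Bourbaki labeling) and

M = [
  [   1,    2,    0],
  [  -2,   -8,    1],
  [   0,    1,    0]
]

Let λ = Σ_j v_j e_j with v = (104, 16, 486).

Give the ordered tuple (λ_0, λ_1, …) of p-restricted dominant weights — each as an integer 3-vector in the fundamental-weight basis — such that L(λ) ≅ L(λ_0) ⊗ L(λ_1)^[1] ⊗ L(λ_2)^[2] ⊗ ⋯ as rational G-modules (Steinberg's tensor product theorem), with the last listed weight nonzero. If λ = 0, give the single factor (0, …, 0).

((1, 0, 1), (0, 2, 2), (0, 1, 1), (2, 2, 0), (1, 1, 0))

ω-coordinates c = M·v, v = (104, 16, 486):
  c_1 = 1*104 + 2*16 + 0*486 = 136
  c_2 = -2*104 + -8*16 + 1*486 = 150
  c_3 = 0*104 + 1*16 + 0*486 = 16
Writing each c_i in base p = 3:
  c_1 = 136 = 1·3^0 + 0·3^1 + 0·3^2 + 2·3^3 + 1·3^4
  c_2 = 150 = 0·3^0 + 2·3^1 + 1·3^2 + 2·3^3 + 1·3^4
  c_3 = 16 = 1·3^0 + 2·3^1 + 1·3^2
Factor λ_0 = (1, 0, 1)
Factor λ_1 = (0, 2, 2)
Factor λ_2 = (0, 1, 1)
Factor λ_3 = (2, 2, 0)
Factor λ_4 = (1, 1, 0)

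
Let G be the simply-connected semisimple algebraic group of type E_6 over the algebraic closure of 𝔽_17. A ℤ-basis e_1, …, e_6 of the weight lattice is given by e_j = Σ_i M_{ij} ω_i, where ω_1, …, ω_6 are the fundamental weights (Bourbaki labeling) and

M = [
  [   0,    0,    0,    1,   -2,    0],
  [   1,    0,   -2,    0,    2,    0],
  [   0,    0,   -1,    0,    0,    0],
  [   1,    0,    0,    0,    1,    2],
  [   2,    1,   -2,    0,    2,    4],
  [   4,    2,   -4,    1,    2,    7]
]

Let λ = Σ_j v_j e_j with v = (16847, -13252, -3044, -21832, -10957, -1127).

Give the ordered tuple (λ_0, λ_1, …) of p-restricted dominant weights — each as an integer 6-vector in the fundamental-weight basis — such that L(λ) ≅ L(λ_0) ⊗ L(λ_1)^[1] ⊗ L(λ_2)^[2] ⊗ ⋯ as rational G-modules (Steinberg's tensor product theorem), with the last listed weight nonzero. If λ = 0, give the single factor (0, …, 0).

Compute c_i = Σ_j M_{ij} v_j with v = (16847, -13252, -3044, -21832, -10957, -1127):
  c_1 = (0)·(16847) + (0)·(-13252) + (0)·(-3044) + (1)·(-21832) + (-2)·(-10957) + (0)·(-1127) = 82
  c_2 = (1)·(16847) + (0)·(-13252) + (-2)·(-3044) + (0)·(-21832) + (2)·(-10957) + (0)·(-1127) = 1021
  c_3 = (0)·(16847) + (0)·(-13252) + (-1)·(-3044) + (0)·(-21832) + (0)·(-10957) + (0)·(-1127) = 3044
  c_4 = (1)·(16847) + (0)·(-13252) + (0)·(-3044) + (0)·(-21832) + (1)·(-10957) + (2)·(-1127) = 3636
  c_5 = (2)·(16847) + (1)·(-13252) + (-2)·(-3044) + (0)·(-21832) + (2)·(-10957) + (4)·(-1127) = 108
  c_6 = (4)·(16847) + (2)·(-13252) + (-4)·(-3044) + (1)·(-21832) + (2)·(-10957) + (7)·(-1127) = 1425
p = 17; digits c_i = Σ_j d_{ij}·17^j, 0 ≤ d_{ij} < 17:
  c_1 = 82 = 14·17^0 + 4·17^1
  c_2 = 1021 = 1·17^0 + 9·17^1 + 3·17^2
  c_3 = 3044 = 1·17^0 + 9·17^1 + 10·17^2
  c_4 = 3636 = 15·17^0 + 9·17^1 + 12·17^2
  c_5 = 108 = 6·17^0 + 6·17^1
  c_6 = 1425 = 14·17^0 + 15·17^1 + 4·17^2
λ_0 = (14, 1, 1, 15, 6, 14)
λ_1 = (4, 9, 9, 9, 6, 15)
λ_2 = (0, 3, 10, 12, 0, 4)

((14, 1, 1, 15, 6, 14), (4, 9, 9, 9, 6, 15), (0, 3, 10, 12, 0, 4))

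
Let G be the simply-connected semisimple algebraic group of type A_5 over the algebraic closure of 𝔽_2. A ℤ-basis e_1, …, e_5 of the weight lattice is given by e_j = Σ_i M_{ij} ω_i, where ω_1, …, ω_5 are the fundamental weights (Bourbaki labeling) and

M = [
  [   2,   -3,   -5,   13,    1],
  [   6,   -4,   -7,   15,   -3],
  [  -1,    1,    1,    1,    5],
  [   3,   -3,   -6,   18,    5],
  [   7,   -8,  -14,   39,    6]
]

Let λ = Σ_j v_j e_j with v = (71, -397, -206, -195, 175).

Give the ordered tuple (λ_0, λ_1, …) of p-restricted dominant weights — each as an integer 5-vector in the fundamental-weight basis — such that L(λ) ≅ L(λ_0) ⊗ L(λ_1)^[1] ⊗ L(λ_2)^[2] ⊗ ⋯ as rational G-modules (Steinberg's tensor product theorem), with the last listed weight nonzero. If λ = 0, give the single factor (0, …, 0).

((1, 0, 0, 1, 0), (1, 1, 1, 0, 1), (0, 1, 1, 1, 0))

ω-coordinates c = M·v, v = (71, -397, -206, -195, 175):
  c_1 = (2)·(71) + (-3)·(-397) + (-5)·(-206) + (13)·(-195) + (1)·(175) = 3
  c_2 = (6)·(71) + (-4)·(-397) + (-7)·(-206) + (15)·(-195) + (-3)·(175) = 6
  c_3 = (-1)·(71) + (1)·(-397) + (1)·(-206) + (1)·(-195) + (5)·(175) = 6
  c_4 = (3)·(71) + (-3)·(-397) + (-6)·(-206) + (18)·(-195) + (5)·(175) = 5
  c_5 = (7)·(71) + (-8)·(-397) + (-14)·(-206) + (39)·(-195) + (6)·(175) = 2
Expand coordinatewise in base 2:
  c_1 = 3 = 1·2^0 + 1·2^1
  c_2 = 6 = 0·2^0 + 1·2^1 + 1·2^2
  c_3 = 6 = 0·2^0 + 1·2^1 + 1·2^2
  c_4 = 5 = 1·2^0 + 0·2^1 + 1·2^2
  c_5 = 2 = 0·2^0 + 1·2^1
λ_0 = (1, 0, 0, 1, 0)
λ_1 = (1, 1, 1, 0, 1)
λ_2 = (0, 1, 1, 1, 0)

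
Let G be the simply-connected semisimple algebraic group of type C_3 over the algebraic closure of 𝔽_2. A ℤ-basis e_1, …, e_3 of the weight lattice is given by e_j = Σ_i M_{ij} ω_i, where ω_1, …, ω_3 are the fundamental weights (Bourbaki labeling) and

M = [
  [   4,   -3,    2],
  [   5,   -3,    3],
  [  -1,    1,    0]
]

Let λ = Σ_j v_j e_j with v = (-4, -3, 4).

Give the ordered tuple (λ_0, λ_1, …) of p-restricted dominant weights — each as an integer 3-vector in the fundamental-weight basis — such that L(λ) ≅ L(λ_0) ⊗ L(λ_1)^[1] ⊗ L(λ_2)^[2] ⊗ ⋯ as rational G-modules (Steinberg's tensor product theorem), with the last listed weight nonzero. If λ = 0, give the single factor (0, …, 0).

((1, 1, 1),)

Compute c_i = Σ_j M_{ij} v_j with v = (-4, -3, 4):
  c_1 = 4*-4 + -3*-3 + 2*4 = 1
  c_2 = 5*-4 + -3*-3 + 3*4 = 1
  c_3 = -1*-4 + 1*-3 + 0*4 = 1
Base-2 expansion of each c_i:
  c_1 = 1 = 1·2^0
  c_2 = 1 = 1·2^0
  c_3 = 1 = 1·2^0
Factor λ_0 = (1, 1, 1)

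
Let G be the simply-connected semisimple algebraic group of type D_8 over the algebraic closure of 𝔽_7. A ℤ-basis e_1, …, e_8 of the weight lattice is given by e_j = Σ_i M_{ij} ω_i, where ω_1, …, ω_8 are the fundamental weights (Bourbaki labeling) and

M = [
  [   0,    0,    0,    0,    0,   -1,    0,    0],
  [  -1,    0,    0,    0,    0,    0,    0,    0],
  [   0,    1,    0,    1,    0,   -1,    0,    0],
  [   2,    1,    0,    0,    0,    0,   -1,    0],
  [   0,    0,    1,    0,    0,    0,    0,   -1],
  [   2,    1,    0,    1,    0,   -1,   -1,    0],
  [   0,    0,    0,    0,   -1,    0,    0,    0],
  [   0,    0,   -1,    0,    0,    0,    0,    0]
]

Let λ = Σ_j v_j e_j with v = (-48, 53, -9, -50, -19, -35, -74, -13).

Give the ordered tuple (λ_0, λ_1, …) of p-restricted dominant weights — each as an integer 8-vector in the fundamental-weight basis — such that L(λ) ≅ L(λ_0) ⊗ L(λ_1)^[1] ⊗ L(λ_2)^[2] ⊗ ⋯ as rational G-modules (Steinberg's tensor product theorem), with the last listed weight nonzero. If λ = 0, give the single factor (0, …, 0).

((0, 6, 3, 3, 4, 2, 5, 2), (5, 6, 5, 4, 0, 2, 2, 1))

Change of basis e → ω: c = M·v where v = (-48, 53, -9, -50, -19, -35, -74, -13):
  c_1 = (0)·(-48) + (0)·(53) + (0)·(-9) + (0)·(-50) + (0)·(-19) + (-1)·(-35) + (0)·(-74) + (0)·(-13) = 35
  c_2 = (-1)·(-48) + (0)·(53) + (0)·(-9) + (0)·(-50) + (0)·(-19) + (0)·(-35) + (0)·(-74) + (0)·(-13) = 48
  c_3 = (0)·(-48) + (1)·(53) + (0)·(-9) + (1)·(-50) + (0)·(-19) + (-1)·(-35) + (0)·(-74) + (0)·(-13) = 38
  c_4 = (2)·(-48) + (1)·(53) + (0)·(-9) + (0)·(-50) + (0)·(-19) + (0)·(-35) + (-1)·(-74) + (0)·(-13) = 31
  c_5 = (0)·(-48) + (0)·(53) + (1)·(-9) + (0)·(-50) + (0)·(-19) + (0)·(-35) + (0)·(-74) + (-1)·(-13) = 4
  c_6 = (2)·(-48) + (1)·(53) + (0)·(-9) + (1)·(-50) + (0)·(-19) + (-1)·(-35) + (-1)·(-74) + (0)·(-13) = 16
  c_7 = (0)·(-48) + (0)·(53) + (0)·(-9) + (0)·(-50) + (-1)·(-19) + (0)·(-35) + (0)·(-74) + (0)·(-13) = 19
  c_8 = (0)·(-48) + (0)·(53) + (-1)·(-9) + (0)·(-50) + (0)·(-19) + (0)·(-35) + (0)·(-74) + (0)·(-13) = 9
p = 7; digits c_i = Σ_j d_{ij}·7^j, 0 ≤ d_{ij} < 7:
  c_1 = 35 = 0·7^0 + 5·7^1
  c_2 = 48 = 6·7^0 + 6·7^1
  c_3 = 38 = 3·7^0 + 5·7^1
  c_4 = 31 = 3·7^0 + 4·7^1
  c_5 = 4 = 4·7^0
  c_6 = 16 = 2·7^0 + 2·7^1
  c_7 = 19 = 5·7^0 + 2·7^1
  c_8 = 9 = 2·7^0 + 1·7^1
Factor λ_0 = (0, 6, 3, 3, 4, 2, 5, 2)
Factor λ_1 = (5, 6, 5, 4, 0, 2, 2, 1)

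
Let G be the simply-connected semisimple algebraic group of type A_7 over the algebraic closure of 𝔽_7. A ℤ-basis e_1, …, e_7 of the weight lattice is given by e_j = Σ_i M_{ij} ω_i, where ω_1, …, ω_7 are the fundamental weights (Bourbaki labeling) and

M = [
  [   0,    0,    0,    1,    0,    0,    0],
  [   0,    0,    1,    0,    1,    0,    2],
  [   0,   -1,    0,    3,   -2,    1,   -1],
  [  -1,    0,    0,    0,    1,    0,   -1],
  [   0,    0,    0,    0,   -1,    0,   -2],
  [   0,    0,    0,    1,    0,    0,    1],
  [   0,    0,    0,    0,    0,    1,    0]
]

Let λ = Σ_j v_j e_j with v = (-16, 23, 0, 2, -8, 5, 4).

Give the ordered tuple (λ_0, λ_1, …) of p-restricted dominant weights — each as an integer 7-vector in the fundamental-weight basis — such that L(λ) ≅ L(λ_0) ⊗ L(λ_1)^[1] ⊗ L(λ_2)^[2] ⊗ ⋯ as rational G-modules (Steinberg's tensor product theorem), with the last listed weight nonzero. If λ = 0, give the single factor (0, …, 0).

Converting to the ω-basis (c_i = row i of M dotted with v = (-16, 23, 0, 2, -8, 5, 4)):
  c_1 = (0)·(-16) + 0·23 + 0·0 + 1·2 + (0)·(-8) + 0·5 + 0·4 = 2
  c_2 = (0)·(-16) + 0·23 + 1·0 + 0·2 + (1)·(-8) + 0·5 + 2·4 = 0
  c_3 = (0)·(-16) + (-1)·(23) + 0·0 + 3·2 + (-2)·(-8) + 1·5 + (-1)·(4) = 0
  c_4 = (-1)·(-16) + 0·23 + 0·0 + 0·2 + (1)·(-8) + 0·5 + (-1)·(4) = 4
  c_5 = (0)·(-16) + 0·23 + 0·0 + 0·2 + (-1)·(-8) + 0·5 + (-2)·(4) = 0
  c_6 = (0)·(-16) + 0·23 + 0·0 + 1·2 + (0)·(-8) + 0·5 + 1·4 = 6
  c_7 = (0)·(-16) + 0·23 + 0·0 + 0·2 + (0)·(-8) + 1·5 + 0·4 = 5
Expand coordinatewise in base 7:
  c_1 = 2 = 2·7^0
  c_2 = 0
  c_3 = 0
  c_4 = 4 = 4·7^0
  c_5 = 0
  c_6 = 6 = 6·7^0
  c_7 = 5 = 5·7^0
Factor λ_0 = (2, 0, 0, 4, 0, 6, 5)

((2, 0, 0, 4, 0, 6, 5),)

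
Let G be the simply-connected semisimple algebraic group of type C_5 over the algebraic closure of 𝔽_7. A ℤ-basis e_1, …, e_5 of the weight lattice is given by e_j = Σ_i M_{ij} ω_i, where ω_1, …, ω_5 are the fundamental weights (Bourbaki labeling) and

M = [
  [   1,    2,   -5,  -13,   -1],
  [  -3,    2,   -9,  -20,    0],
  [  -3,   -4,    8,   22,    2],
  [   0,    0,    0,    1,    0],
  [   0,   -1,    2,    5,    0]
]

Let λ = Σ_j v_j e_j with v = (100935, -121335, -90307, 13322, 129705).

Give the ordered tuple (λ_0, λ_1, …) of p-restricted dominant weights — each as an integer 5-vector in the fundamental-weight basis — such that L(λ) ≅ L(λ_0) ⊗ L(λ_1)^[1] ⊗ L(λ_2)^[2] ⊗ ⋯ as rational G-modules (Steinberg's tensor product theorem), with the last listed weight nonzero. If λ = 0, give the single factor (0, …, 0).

ω-coordinates c = M·v, v = (100935, -121335, -90307, 13322, 129705):
  c_1 = (1)·(100935) + (2)·(-121335) + (-5)·(-90307) + (-13)·(13322) + (-1)·(129705) = 6909
  c_2 = (-3)·(100935) + (2)·(-121335) + (-9)·(-90307) + (-20)·(13322) + (0)·(129705) = 848
  c_3 = (-3)·(100935) + (-4)·(-121335) + (8)·(-90307) + (22)·(13322) + (2)·(129705) = 12573
  c_4 = (0)·(100935) + (0)·(-121335) + (0)·(-90307) + (1)·(13322) + (0)·(129705) = 13322
  c_5 = (0)·(100935) + (-1)·(-121335) + (2)·(-90307) + (5)·(13322) + (0)·(129705) = 7331
p = 7; digits c_i = Σ_j d_{ij}·7^j, 0 ≤ d_{ij} < 7:
  c_1 = 6909 = 0·7^0 + 0·7^1 + 1·7^2 + 6·7^3 + 2·7^4
  c_2 = 848 = 1·7^0 + 2·7^1 + 3·7^2 + 2·7^3
  c_3 = 12573 = 1·7^0 + 4·7^1 + 4·7^2 + 1·7^3 + 5·7^4
  c_4 = 13322 = 1·7^0 + 6·7^1 + 5·7^2 + 3·7^3 + 5·7^4
  c_5 = 7331 = 2·7^0 + 4·7^1 + 2·7^2 + 0·7^3 + 3·7^4
Factor λ_0 = (0, 1, 1, 1, 2)
Factor λ_1 = (0, 2, 4, 6, 4)
Factor λ_2 = (1, 3, 4, 5, 2)
Factor λ_3 = (6, 2, 1, 3, 0)
Factor λ_4 = (2, 0, 5, 5, 3)

((0, 1, 1, 1, 2), (0, 2, 4, 6, 4), (1, 3, 4, 5, 2), (6, 2, 1, 3, 0), (2, 0, 5, 5, 3))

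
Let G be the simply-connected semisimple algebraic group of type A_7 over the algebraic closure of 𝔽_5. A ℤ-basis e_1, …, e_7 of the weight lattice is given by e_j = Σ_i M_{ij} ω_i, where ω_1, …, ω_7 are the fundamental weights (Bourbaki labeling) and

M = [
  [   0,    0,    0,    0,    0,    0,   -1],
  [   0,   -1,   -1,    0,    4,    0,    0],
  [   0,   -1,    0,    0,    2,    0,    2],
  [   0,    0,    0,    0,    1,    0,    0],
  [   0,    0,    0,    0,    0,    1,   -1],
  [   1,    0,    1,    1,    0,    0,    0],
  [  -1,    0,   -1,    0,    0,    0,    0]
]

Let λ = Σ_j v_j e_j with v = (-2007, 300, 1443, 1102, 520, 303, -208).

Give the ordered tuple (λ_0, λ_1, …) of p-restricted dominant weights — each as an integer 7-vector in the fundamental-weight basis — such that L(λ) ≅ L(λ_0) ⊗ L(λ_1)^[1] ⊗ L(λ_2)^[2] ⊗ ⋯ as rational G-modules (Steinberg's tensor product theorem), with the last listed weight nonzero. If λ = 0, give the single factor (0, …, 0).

In the fundamental-weight basis, λ has coordinates c = M·v (v = (-2007, 300, 1443, 1102, 520, 303, -208)):
  c_1 = 0*-2007 + 0*300 + 0*1443 + 0*1102 + 0*520 + 0*303 + -1*-208 = 208
  c_2 = 0*-2007 + -1*300 + -1*1443 + 0*1102 + 4*520 + 0*303 + 0*-208 = 337
  c_3 = 0*-2007 + -1*300 + 0*1443 + 0*1102 + 2*520 + 0*303 + 2*-208 = 324
  c_4 = 0*-2007 + 0*300 + 0*1443 + 0*1102 + 1*520 + 0*303 + 0*-208 = 520
  c_5 = 0*-2007 + 0*300 + 0*1443 + 0*1102 + 0*520 + 1*303 + -1*-208 = 511
  c_6 = 1*-2007 + 0*300 + 1*1443 + 1*1102 + 0*520 + 0*303 + 0*-208 = 538
  c_7 = -1*-2007 + 0*300 + -1*1443 + 0*1102 + 0*520 + 0*303 + 0*-208 = 564
Writing each c_i in base p = 5:
  c_1 = 208 = 3·5^0 + 1·5^1 + 3·5^2 + 1·5^3
  c_2 = 337 = 2·5^0 + 2·5^1 + 3·5^2 + 2·5^3
  c_3 = 324 = 4·5^0 + 4·5^1 + 2·5^2 + 2·5^3
  c_4 = 520 = 0·5^0 + 4·5^1 + 0·5^2 + 4·5^3
  c_5 = 511 = 1·5^0 + 2·5^1 + 0·5^2 + 4·5^3
  c_6 = 538 = 3·5^0 + 2·5^1 + 1·5^2 + 4·5^3
  c_7 = 564 = 4·5^0 + 2·5^1 + 2·5^2 + 4·5^3
p-restricted factor λ_0 = (3, 2, 4, 0, 1, 3, 4)
p-restricted factor λ_1 = (1, 2, 4, 4, 2, 2, 2)
p-restricted factor λ_2 = (3, 3, 2, 0, 0, 1, 2)
p-restricted factor λ_3 = (1, 2, 2, 4, 4, 4, 4)

((3, 2, 4, 0, 1, 3, 4), (1, 2, 4, 4, 2, 2, 2), (3, 3, 2, 0, 0, 1, 2), (1, 2, 2, 4, 4, 4, 4))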